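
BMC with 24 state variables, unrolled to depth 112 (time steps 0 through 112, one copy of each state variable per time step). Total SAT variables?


BMC unrolls to depth k, creating one copy of each state var for steps 0..k.
Step count = 112 + 1 = 113 (steps 0 through 112)
Vars per step = 24
Total = 24 * 113 = 2712

2712


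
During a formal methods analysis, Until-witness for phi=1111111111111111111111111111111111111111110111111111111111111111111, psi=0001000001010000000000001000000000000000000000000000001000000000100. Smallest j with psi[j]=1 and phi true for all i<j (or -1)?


(phi U psi) at 0: need smallest j with psi[j]=1 and phi[i]=1 for all i in [0,j).
Scan from step 0:
  step 0: phi=1, psi=0 -> continue
  step 1: phi=1, psi=0 -> continue
  step 2: phi=1, psi=0 -> continue
  step 3: psi=1 and phi held for [0,3) -> witness found
Witness step = 3

3


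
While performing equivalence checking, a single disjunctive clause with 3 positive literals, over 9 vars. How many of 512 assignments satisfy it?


Step 1: Total=2^9=512
Step 2: Unsat when all 3 false: 2^6=64
Step 3: Sat=512-64=448

448


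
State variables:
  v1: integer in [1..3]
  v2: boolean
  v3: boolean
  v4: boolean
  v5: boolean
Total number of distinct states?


State space = product of domain sizes of all variables.
Domain sizes:
  v1 (integer in [1..3]): 3
  v2 (boolean): 2
  v3 (boolean): 2
  v4 (boolean): 2
  v5 (boolean): 2
Product = 3 * 2 * 2 * 2 * 2 = 48

48


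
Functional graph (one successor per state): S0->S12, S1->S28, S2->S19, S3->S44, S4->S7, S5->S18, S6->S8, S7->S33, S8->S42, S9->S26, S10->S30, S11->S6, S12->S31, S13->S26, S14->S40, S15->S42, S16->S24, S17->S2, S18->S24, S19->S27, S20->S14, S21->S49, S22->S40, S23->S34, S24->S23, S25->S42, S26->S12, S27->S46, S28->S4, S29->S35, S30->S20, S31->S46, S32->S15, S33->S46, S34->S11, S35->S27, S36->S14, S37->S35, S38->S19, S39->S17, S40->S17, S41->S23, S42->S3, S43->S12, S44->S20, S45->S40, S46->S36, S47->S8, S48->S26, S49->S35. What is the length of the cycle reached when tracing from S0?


Trace from S0 until a state repeats:
  S0 -> S12 -> S31 -> S46 -> S36 -> S14 -> S40 -> S17 -> S2 -> S19 -> S27 -> S46
S46 first seen at step 3, revisited at step 11.
Cycle length = 11 - 3 = 8

8


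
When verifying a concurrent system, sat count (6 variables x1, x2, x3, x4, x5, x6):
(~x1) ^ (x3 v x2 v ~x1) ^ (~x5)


CNF with 3 clauses over 6 vars (64 assignments).
An assignment satisfies CNF iff every clause has >=1 true literal.
Check each row (bits = x1,x2,x3,x4,x5,x6; clause T/F shown):
  row 0 [000000]: clauses=TTT -> 1
  row 1 [000001]: clauses=TTT -> 1
  row 2 [000010]: clauses=TTF -> 0
  row 3 [000011]: clauses=TTF -> 0
  row 4 [000100]: clauses=TTT -> 1
  (every remaining row is evaluated the same way; all 64 results are listed next)
Full result column, 8 rows per line (x1,x2,x3 fixed per line; x4,x5,x6 runs 000..111 left to right):
  rows 0-7 [x1,x2,x3=000]: 11001100  (ones: 4)
  rows 8-15 [x1,x2,x3=001]: 11001100  (ones: 4)
  rows 16-23 [x1,x2,x3=010]: 11001100  (ones: 4)
  rows 24-31 [x1,x2,x3=011]: 11001100  (ones: 4)
  rows 32-39 [x1,x2,x3=100]: 00000000  (ones: 0)
  rows 40-47 [x1,x2,x3=101]: 00000000  (ones: 0)
  rows 48-55 [x1,x2,x3=110]: 00000000  (ones: 0)
  rows 56-63 [x1,x2,x3=111]: 00000000  (ones: 0)
Satisfying assignments = 4+4+4+4+0+0+0+0 = 16

16


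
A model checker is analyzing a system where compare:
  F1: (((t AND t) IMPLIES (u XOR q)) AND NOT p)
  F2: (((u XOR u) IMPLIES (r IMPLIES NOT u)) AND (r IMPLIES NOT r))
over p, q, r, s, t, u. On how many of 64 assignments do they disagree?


F1 = (((t AND t) IMPLIES (u XOR q)) AND NOT p)
F2 = (((u XOR u) IMPLIES (r IMPLIES NOT u)) AND (r IMPLIES NOT r))
Evaluate both on each of 64 rows (bits = p,q,r,s,t,u):
  row 0 [000000]: F1=1 F2=1 -> 0
  row 1 [000001]: F1=1 F2=1 -> 0
  row 2 [000010]: F1=0 F2=1 (differ) -> 1
  row 3 [000011]: F1=1 F2=1 -> 0
  row 4 [000100]: F1=1 F2=1 -> 0
  (every remaining row is evaluated the same way; all 64 results are listed next)
Full result column, 8 rows per line (p,q,r fixed per line; s,t,u runs 000..111 left to right):
  rows 0-7 [p,q,r=000]: 00100010  (ones: 2)
  rows 8-15 [p,q,r=001]: 11011101  (ones: 6)
  rows 16-23 [p,q,r=010]: 00010001  (ones: 2)
  rows 24-31 [p,q,r=011]: 11101110  (ones: 6)
  rows 32-39 [p,q,r=100]: 11111111  (ones: 8)
  rows 40-47 [p,q,r=101]: 00000000  (ones: 0)
  rows 48-55 [p,q,r=110]: 11111111  (ones: 8)
  rows 56-63 [p,q,r=111]: 00000000  (ones: 0)
Disagreements = 2+6+2+6+8+0+8+0 = 32

32


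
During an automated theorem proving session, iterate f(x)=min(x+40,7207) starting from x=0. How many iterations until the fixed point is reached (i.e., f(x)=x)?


Step 1: x=0, cap=7207, increment=40
Step 2: x grows by 40 each step until capped at 7207; fixed point is x=7207
Step 3: iterations = ceil(7207/40) = 181

181


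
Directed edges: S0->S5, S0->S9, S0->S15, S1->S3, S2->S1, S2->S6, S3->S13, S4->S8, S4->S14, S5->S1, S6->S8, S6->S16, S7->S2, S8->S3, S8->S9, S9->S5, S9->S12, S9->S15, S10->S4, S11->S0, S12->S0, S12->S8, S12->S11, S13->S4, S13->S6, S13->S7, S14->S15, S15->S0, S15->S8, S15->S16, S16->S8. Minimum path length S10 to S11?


BFS layer-by-layer from S10:
  dist 0: {S10}
  dist 1: {S4}
  dist 2: {S8, S14}
  dist 3: {S3, S9, S15}
  dist 4: {S0, S5, S12, S13, S16}
  dist 5: {S1, S6, S7, S11}
  -> S11 reached at distance 5
Shortest path length = 5

5


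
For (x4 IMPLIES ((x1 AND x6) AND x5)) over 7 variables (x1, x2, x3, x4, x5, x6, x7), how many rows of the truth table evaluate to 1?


Formula: (x4 IMPLIES ((x1 AND x6) AND x5)) over 7 vars (128 rows)
Evaluate each row (x1, x2, x3, x4, x5, x6, x7 as bits, MSB first):
  row 0 [0000000]: (0 IMPLIES ((0 AND 0) AND 0)) -> 1
  row 1 [0000001]: (0 IMPLIES ((0 AND 0) AND 0)) -> 1
  row 2 [0000010]: (0 IMPLIES ((0 AND 1) AND 0)) -> 1
  row 3 [0000011]: (0 IMPLIES ((0 AND 1) AND 0)) -> 1
  row 4 [0000100]: (0 IMPLIES ((0 AND 0) AND 1)) -> 1
  (every remaining row is evaluated the same way; all 128 results are listed next)
Full result column, 8 rows per line (x1,x2,x3,x4 fixed per line; x5,x6,x7 runs 000..111 left to right):
  rows 0-7 [x1,x2,x3,x4=0000]: 11111111  (ones: 8)
  rows 8-15 [x1,x2,x3,x4=0001]: 00000000  (ones: 0)
  rows 16-23 [x1,x2,x3,x4=0010]: 11111111  (ones: 8)
  rows 24-31 [x1,x2,x3,x4=0011]: 00000000  (ones: 0)
  rows 32-39 [x1,x2,x3,x4=0100]: 11111111  (ones: 8)
  rows 40-47 [x1,x2,x3,x4=0101]: 00000000  (ones: 0)
  rows 48-55 [x1,x2,x3,x4=0110]: 11111111  (ones: 8)
  rows 56-63 [x1,x2,x3,x4=0111]: 00000000  (ones: 0)
  rows 64-71 [x1,x2,x3,x4=1000]: 11111111  (ones: 8)
  rows 72-79 [x1,x2,x3,x4=1001]: 00000011  (ones: 2)
  rows 80-87 [x1,x2,x3,x4=1010]: 11111111  (ones: 8)
  rows 88-95 [x1,x2,x3,x4=1011]: 00000011  (ones: 2)
  rows 96-103 [x1,x2,x3,x4=1100]: 11111111  (ones: 8)
  rows 104-111 [x1,x2,x3,x4=1101]: 00000011  (ones: 2)
  rows 112-119 [x1,x2,x3,x4=1110]: 11111111  (ones: 8)
  rows 120-127 [x1,x2,x3,x4=1111]: 00000011  (ones: 2)
Count of 1-rows = 8+0+8+0+8+0+8+0+8+2+8+2+8+2+8+2 = 72

72


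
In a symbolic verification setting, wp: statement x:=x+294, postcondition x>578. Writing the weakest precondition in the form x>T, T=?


Formula: wp(x:=E, P) = P[E/x] (substitute E for x in postcondition)
Step 1: Postcondition: x>578
Step 2: Substitute x+294 for x: x+294>578
Step 3: Solve for x: x > 578-294 = 284

284


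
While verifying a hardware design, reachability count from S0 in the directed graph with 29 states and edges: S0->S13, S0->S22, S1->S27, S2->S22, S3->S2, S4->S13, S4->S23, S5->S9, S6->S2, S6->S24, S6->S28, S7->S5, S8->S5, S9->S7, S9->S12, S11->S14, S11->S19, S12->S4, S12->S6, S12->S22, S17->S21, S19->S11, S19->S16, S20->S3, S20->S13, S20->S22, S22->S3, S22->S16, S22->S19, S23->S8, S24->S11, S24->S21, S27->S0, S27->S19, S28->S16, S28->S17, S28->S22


BFS from S0:
  layer 0: {S0}
  layer 1: {S13, S22}
  layer 2: {S3, S16, S19}
  layer 3: {S2, S11}
  layer 4: {S14}
Reachable set: {S0, S2, S3, S11, S13, S14, S16, S19, S22}
Count = 9

9


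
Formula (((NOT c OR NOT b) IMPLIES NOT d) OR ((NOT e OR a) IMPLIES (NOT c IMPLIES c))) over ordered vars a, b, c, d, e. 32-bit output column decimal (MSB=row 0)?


Formula: (((NOT c OR NOT b) IMPLIES NOT d) OR ((NOT e OR a) IMPLIES (NOT c IMPLIES c))) over a, b, c, d, e (32 rows)
Evaluate each row (bits = a,b,c,d,e, MSB first):
  row 0 [00000]: (((NOT 0 OR NOT 0) IMPLIES NOT 0) OR ((NOT 0 OR 0) IMPLIES (NOT 0 IMPLIES 0))) -> 1
  row 1 [00001]: (((NOT 0 OR NOT 0) IMPLIES NOT 0) OR ((NOT 1 OR 0) IMPLIES (NOT 0 IMPLIES 0))) -> 1
  row 2 [00010]: (((NOT 0 OR NOT 0) IMPLIES NOT 1) OR ((NOT 0 OR 0) IMPLIES (NOT 0 IMPLIES 0))) -> 0
  row 3 [00011]: (((NOT 0 OR NOT 0) IMPLIES NOT 1) OR ((NOT 1 OR 0) IMPLIES (NOT 0 IMPLIES 0))) -> 1
  row 4 [00100]: (((NOT 1 OR NOT 0) IMPLIES NOT 0) OR ((NOT 0 OR 0) IMPLIES (NOT 1 IMPLIES 1))) -> 1
  row 5 [00101]: (((NOT 1 OR NOT 0) IMPLIES NOT 0) OR ((NOT 1 OR 0) IMPLIES (NOT 1 IMPLIES 1))) -> 1
  row 6 [00110]: (((NOT 1 OR NOT 0) IMPLIES NOT 1) OR ((NOT 0 OR 0) IMPLIES (NOT 1 IMPLIES 1))) -> 1
  row 7 [00111]: (((NOT 1 OR NOT 0) IMPLIES NOT 1) OR ((NOT 1 OR 0) IMPLIES (NOT 1 IMPLIES 1))) -> 1
  row 8 [01000]: (((NOT 0 OR NOT 1) IMPLIES NOT 0) OR ((NOT 0 OR 0) IMPLIES (NOT 0 IMPLIES 0))) -> 1
  row 9 [01001]: (((NOT 0 OR NOT 1) IMPLIES NOT 0) OR ((NOT 1 OR 0) IMPLIES (NOT 0 IMPLIES 0))) -> 1
  row 10 [01010]: (((NOT 0 OR NOT 1) IMPLIES NOT 1) OR ((NOT 0 OR 0) IMPLIES (NOT 0 IMPLIES 0))) -> 0
  row 11 [01011]: (((NOT 0 OR NOT 1) IMPLIES NOT 1) OR ((NOT 1 OR 0) IMPLIES (NOT 0 IMPLIES 0))) -> 1
  row 12 [01100]: (((NOT 1 OR NOT 1) IMPLIES NOT 0) OR ((NOT 0 OR 0) IMPLIES (NOT 1 IMPLIES 1))) -> 1
  row 13 [01101]: (((NOT 1 OR NOT 1) IMPLIES NOT 0) OR ((NOT 1 OR 0) IMPLIES (NOT 1 IMPLIES 1))) -> 1
  row 14 [01110]: (((NOT 1 OR NOT 1) IMPLIES NOT 1) OR ((NOT 0 OR 0) IMPLIES (NOT 1 IMPLIES 1))) -> 1
  row 15 [01111]: (((NOT 1 OR NOT 1) IMPLIES NOT 1) OR ((NOT 1 OR 0) IMPLIES (NOT 1 IMPLIES 1))) -> 1
  row 16 [10000]: (((NOT 0 OR NOT 0) IMPLIES NOT 0) OR ((NOT 0 OR 1) IMPLIES (NOT 0 IMPLIES 0))) -> 1
  row 17 [10001]: (((NOT 0 OR NOT 0) IMPLIES NOT 0) OR ((NOT 1 OR 1) IMPLIES (NOT 0 IMPLIES 0))) -> 1
  row 18 [10010]: (((NOT 0 OR NOT 0) IMPLIES NOT 1) OR ((NOT 0 OR 1) IMPLIES (NOT 0 IMPLIES 0))) -> 0
  row 19 [10011]: (((NOT 0 OR NOT 0) IMPLIES NOT 1) OR ((NOT 1 OR 1) IMPLIES (NOT 0 IMPLIES 0))) -> 0
  row 20 [10100]: (((NOT 1 OR NOT 0) IMPLIES NOT 0) OR ((NOT 0 OR 1) IMPLIES (NOT 1 IMPLIES 1))) -> 1
  row 21 [10101]: (((NOT 1 OR NOT 0) IMPLIES NOT 0) OR ((NOT 1 OR 1) IMPLIES (NOT 1 IMPLIES 1))) -> 1
  row 22 [10110]: (((NOT 1 OR NOT 0) IMPLIES NOT 1) OR ((NOT 0 OR 1) IMPLIES (NOT 1 IMPLIES 1))) -> 1
  row 23 [10111]: (((NOT 1 OR NOT 0) IMPLIES NOT 1) OR ((NOT 1 OR 1) IMPLIES (NOT 1 IMPLIES 1))) -> 1
  row 24 [11000]: (((NOT 0 OR NOT 1) IMPLIES NOT 0) OR ((NOT 0 OR 1) IMPLIES (NOT 0 IMPLIES 0))) -> 1
  row 25 [11001]: (((NOT 0 OR NOT 1) IMPLIES NOT 0) OR ((NOT 1 OR 1) IMPLIES (NOT 0 IMPLIES 0))) -> 1
  row 26 [11010]: (((NOT 0 OR NOT 1) IMPLIES NOT 1) OR ((NOT 0 OR 1) IMPLIES (NOT 0 IMPLIES 0))) -> 0
  row 27 [11011]: (((NOT 0 OR NOT 1) IMPLIES NOT 1) OR ((NOT 1 OR 1) IMPLIES (NOT 0 IMPLIES 0))) -> 0
  row 28 [11100]: (((NOT 1 OR NOT 1) IMPLIES NOT 0) OR ((NOT 0 OR 1) IMPLIES (NOT 1 IMPLIES 1))) -> 1
  row 29 [11101]: (((NOT 1 OR NOT 1) IMPLIES NOT 0) OR ((NOT 1 OR 1) IMPLIES (NOT 1 IMPLIES 1))) -> 1
  row 30 [11110]: (((NOT 1 OR NOT 1) IMPLIES NOT 1) OR ((NOT 0 OR 1) IMPLIES (NOT 1 IMPLIES 1))) -> 1
  row 31 [11111]: (((NOT 1 OR NOT 1) IMPLIES NOT 1) OR ((NOT 1 OR 1) IMPLIES (NOT 1 IMPLIES 1))) -> 1
Full result column, 4 rows per line (a,b,c fixed per line; d,e runs 00..11 left to right):
  rows 0-3 [a,b,c=000]: 1101  = hex D
  rows 4-7 [a,b,c=001]: 1111  = hex F
  rows 8-11 [a,b,c=010]: 1101  = hex D
  rows 12-15 [a,b,c=011]: 1111  = hex F
  rows 16-19 [a,b,c=100]: 1100  = hex C
  rows 20-23 [a,b,c=101]: 1111  = hex F
  rows 24-27 [a,b,c=110]: 1100  = hex C
  rows 28-31 [a,b,c=111]: 1111  = hex F
Output column (row 0 .. row 31) = 11011111110111111100111111001111
Output column grouped in 4s = 1101 1111 1101 1111 1100 1111 1100 1111 = 0xDFDFCFCF
Convert to decimal digit by digit (value = value*16 + digit):
  D -> 13
  13*16 + 15 (F) = 223
  223*16 + 13 (D) = 3581
  3581*16 + 15 (F) = 57311
  57311*16 + 12 (C) = 916988
  916988*16 + 15 (F) = 14671823
  14671823*16 + 12 (C) = 234749180
  234749180*16 + 15 (F) = 3755986895
Decimal = 3755986895

3755986895


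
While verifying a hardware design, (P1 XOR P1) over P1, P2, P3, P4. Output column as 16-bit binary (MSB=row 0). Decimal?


Formula: (P1 XOR P1) over P1, P2, P3, P4 (16 rows)
Evaluate each row (bits = P1,P2,P3,P4, MSB first):
  row 0 [0000]: (0 XOR 0) -> 0
  row 1 [0001]: (0 XOR 0) -> 0
  row 2 [0010]: (0 XOR 0) -> 0
  row 3 [0011]: (0 XOR 0) -> 0
  row 4 [0100]: (0 XOR 0) -> 0
  row 5 [0101]: (0 XOR 0) -> 0
  row 6 [0110]: (0 XOR 0) -> 0
  row 7 [0111]: (0 XOR 0) -> 0
  row 8 [1000]: (1 XOR 1) -> 0
  row 9 [1001]: (1 XOR 1) -> 0
  row 10 [1010]: (1 XOR 1) -> 0
  row 11 [1011]: (1 XOR 1) -> 0
  row 12 [1100]: (1 XOR 1) -> 0
  row 13 [1101]: (1 XOR 1) -> 0
  row 14 [1110]: (1 XOR 1) -> 0
  row 15 [1111]: (1 XOR 1) -> 0
Full result column, 4 rows per line (P1,P2 fixed per line; P3,P4 runs 00..11 left to right):
  rows 0-3 [P1,P2=00]: 0000  = hex 0
  rows 4-7 [P1,P2=01]: 0000  = hex 0
  rows 8-11 [P1,P2=10]: 0000  = hex 0
  rows 12-15 [P1,P2=11]: 0000  = hex 0
Output column (row 0 .. row 15) = 0000000000000000
Output column grouped in 4s = 0000 0000 0000 0000 = 0x0000
Convert to decimal digit by digit (value = value*16 + digit):
  0 -> 0
  0*16 + 0 = 0
  0*16 + 0 = 0
  0*16 + 0 = 0
Decimal = 0

0


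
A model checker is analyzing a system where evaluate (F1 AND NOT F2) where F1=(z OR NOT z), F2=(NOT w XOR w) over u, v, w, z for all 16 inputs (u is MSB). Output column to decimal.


F1 = (z OR NOT z)
F2 = (NOT w XOR w)
Counterexample to F1=>F2 is where F1=1 and F2=0.
Evaluate each row (bits = u,v,w,z, MSB first):
  row 0 [0000]: F1=1 F2=1 -> F1&~F2 -> 0
  row 1 [0001]: F1=1 F2=1 -> F1&~F2 -> 0
  row 2 [0010]: F1=1 F2=1 -> F1&~F2 -> 0
  row 3 [0011]: F1=1 F2=1 -> F1&~F2 -> 0
  row 4 [0100]: F1=1 F2=1 -> F1&~F2 -> 0
  row 5 [0101]: F1=1 F2=1 -> F1&~F2 -> 0
  row 6 [0110]: F1=1 F2=1 -> F1&~F2 -> 0
  row 7 [0111]: F1=1 F2=1 -> F1&~F2 -> 0
  row 8 [1000]: F1=1 F2=1 -> F1&~F2 -> 0
  row 9 [1001]: F1=1 F2=1 -> F1&~F2 -> 0
  row 10 [1010]: F1=1 F2=1 -> F1&~F2 -> 0
  row 11 [1011]: F1=1 F2=1 -> F1&~F2 -> 0
  row 12 [1100]: F1=1 F2=1 -> F1&~F2 -> 0
  row 13 [1101]: F1=1 F2=1 -> F1&~F2 -> 0
  row 14 [1110]: F1=1 F2=1 -> F1&~F2 -> 0
  row 15 [1111]: F1=1 F2=1 -> F1&~F2 -> 0
Full result column, 4 rows per line (u,v fixed per line; w,z runs 00..11 left to right):
  rows 0-3 [u,v=00]: 0000  = hex 0
  rows 4-7 [u,v=01]: 0000  = hex 0
  rows 8-11 [u,v=10]: 0000  = hex 0
  rows 12-15 [u,v=11]: 0000  = hex 0
Counterexample vector (row 0 .. row 15) = 0000000000000000
Output column grouped in 4s = 0000 0000 0000 0000 = 0x0000
Convert to decimal digit by digit (value = value*16 + digit):
  0 -> 0
  0*16 + 0 = 0
  0*16 + 0 = 0
  0*16 + 0 = 0
Decimal = 0

0


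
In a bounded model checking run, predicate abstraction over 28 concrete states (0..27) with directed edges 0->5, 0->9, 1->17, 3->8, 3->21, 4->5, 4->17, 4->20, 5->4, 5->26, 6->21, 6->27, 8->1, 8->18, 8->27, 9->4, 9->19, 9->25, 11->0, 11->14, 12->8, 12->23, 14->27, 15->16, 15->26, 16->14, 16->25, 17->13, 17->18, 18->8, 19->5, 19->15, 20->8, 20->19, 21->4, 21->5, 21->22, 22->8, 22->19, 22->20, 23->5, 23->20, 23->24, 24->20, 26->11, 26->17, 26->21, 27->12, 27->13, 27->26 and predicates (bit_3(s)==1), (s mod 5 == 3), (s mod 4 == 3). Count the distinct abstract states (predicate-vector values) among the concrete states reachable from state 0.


BFS from 0:
Concrete reachable: {0, 1, 4, 5, 8, 9, 11, 12, 13, 14, 15, 16, 17, 18, 19, 20, 21, 22, 23, 24, 25, 26, 27}
Abstract via predicates (bit_3(s)==1), (s mod 5 == 3), (s mod 4 == 3):
  (0,0,0) <- {0, 1, 4, 5, 16, 17, 20, 21, 22}
  (0,0,1) <- {19}
  (0,1,0) <- {18}
  (0,1,1) <- {23}
  (1,0,0) <- {9, 12, 14, 24, 25, 26}
  (1,0,1) <- {11, 15, 27}
  (1,1,0) <- {8, 13}
Distinct abstract states = 7

7


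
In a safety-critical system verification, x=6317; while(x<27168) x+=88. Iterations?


Step 1: x goes from 6317 toward 27168 by 88; the body runs while x<27168, so iterations = ceil((bound-start)/step)
Step 2: Distance=20851
Step 3: ceil(20851/88)=237

237


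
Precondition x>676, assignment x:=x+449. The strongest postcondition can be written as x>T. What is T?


Formula: sp(P, x:=E) = exists old_x. (x = E[old_x/x]) AND P[old_x/x] (old_x is the value of x before the assignment; eliminate old_x by solving x = E[old_x/x] for old_x)
Step 1: Precondition P: x>676, i.e. old_x > 676
Step 2: Assignment gives x = old_x + 449, so old_x = x - 449
Step 3: Substitute into P: x - 449 > 676
Step 4: Simplify: x > 676+449 = 1125

1125


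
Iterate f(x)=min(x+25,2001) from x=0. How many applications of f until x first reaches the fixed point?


Step 1: x=0, cap=2001, increment=25
Step 2: x grows by 25 each step until capped at 2001; fixed point is x=2001
Step 3: iterations = ceil(2001/25) = 81

81


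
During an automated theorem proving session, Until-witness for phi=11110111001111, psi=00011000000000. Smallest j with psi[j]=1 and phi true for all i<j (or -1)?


(phi U psi) at 0: need smallest j with psi[j]=1 and phi[i]=1 for all i in [0,j).
Scan from step 0:
  step 0: phi=1, psi=0 -> continue
  step 1: phi=1, psi=0 -> continue
  step 2: phi=1, psi=0 -> continue
  step 3: psi=1 and phi held for [0,3) -> witness found
Witness step = 3

3


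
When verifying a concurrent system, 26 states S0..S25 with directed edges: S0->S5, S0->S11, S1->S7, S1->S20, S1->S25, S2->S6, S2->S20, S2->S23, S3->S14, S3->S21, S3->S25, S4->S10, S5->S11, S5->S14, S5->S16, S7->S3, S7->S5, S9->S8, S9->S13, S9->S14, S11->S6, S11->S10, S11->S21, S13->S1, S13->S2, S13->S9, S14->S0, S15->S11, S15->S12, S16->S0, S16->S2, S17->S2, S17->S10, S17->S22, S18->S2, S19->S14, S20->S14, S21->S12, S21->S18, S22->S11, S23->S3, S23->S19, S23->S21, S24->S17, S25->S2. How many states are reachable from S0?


BFS from S0:
  layer 0: {S0}
  layer 1: {S5, S11}
  layer 2: {S6, S10, S14, S16, S21}
  layer 3: {S2, S12, S18}
  layer 4: {S20, S23}
  layer 5: {S3, S19}
  layer 6: {S25}
Reachable set: {S0, S2, S3, S5, S6, S10, S11, S12, S14, S16, S18, S19, S20, S21, S23, S25}
Count = 16

16


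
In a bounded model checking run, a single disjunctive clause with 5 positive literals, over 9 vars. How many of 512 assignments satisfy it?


Step 1: Total=2^9=512
Step 2: Unsat when all 5 false: 2^4=16
Step 3: Sat=512-16=496

496


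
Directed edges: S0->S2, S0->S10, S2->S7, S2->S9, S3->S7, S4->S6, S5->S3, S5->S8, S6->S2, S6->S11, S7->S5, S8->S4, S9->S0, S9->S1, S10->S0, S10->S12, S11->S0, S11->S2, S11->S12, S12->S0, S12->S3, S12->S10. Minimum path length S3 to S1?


BFS layer-by-layer from S3:
  dist 0: {S3}
  dist 1: {S7}
  dist 2: {S5}
  dist 3: {S8}
  dist 4: {S4}
  dist 5: {S6}
  dist 6: {S2, S11}
  dist 7: {S0, S9, S12}
  dist 8: {S1, S10}
  -> S1 reached at distance 8
Shortest path length = 8

8


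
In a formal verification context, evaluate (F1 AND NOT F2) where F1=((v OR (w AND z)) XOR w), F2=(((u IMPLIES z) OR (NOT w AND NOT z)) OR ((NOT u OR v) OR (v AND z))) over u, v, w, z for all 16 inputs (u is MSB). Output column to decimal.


F1 = ((v OR (w AND z)) XOR w)
F2 = (((u IMPLIES z) OR (NOT w AND NOT z)) OR ((NOT u OR v) OR (v AND z)))
Counterexample to F1=>F2 is where F1=1 and F2=0.
Evaluate each row (bits = u,v,w,z, MSB first):
  row 0 [0000]: F1=0 F2=1 -> F1&~F2 -> 0
  row 1 [0001]: F1=0 F2=1 -> F1&~F2 -> 0
  row 2 [0010]: F1=1 F2=1 -> F1&~F2 -> 0
  row 3 [0011]: F1=0 F2=1 -> F1&~F2 -> 0
  row 4 [0100]: F1=1 F2=1 -> F1&~F2 -> 0
  row 5 [0101]: F1=1 F2=1 -> F1&~F2 -> 0
  row 6 [0110]: F1=0 F2=1 -> F1&~F2 -> 0
  row 7 [0111]: F1=0 F2=1 -> F1&~F2 -> 0
  row 8 [1000]: F1=0 F2=1 -> F1&~F2 -> 0
  row 9 [1001]: F1=0 F2=1 -> F1&~F2 -> 0
  row 10 [1010]: F1=1 F2=0 -> F1&~F2 -> 1
  row 11 [1011]: F1=0 F2=1 -> F1&~F2 -> 0
  row 12 [1100]: F1=1 F2=1 -> F1&~F2 -> 0
  row 13 [1101]: F1=1 F2=1 -> F1&~F2 -> 0
  row 14 [1110]: F1=0 F2=1 -> F1&~F2 -> 0
  row 15 [1111]: F1=0 F2=1 -> F1&~F2 -> 0
Full result column, 4 rows per line (u,v fixed per line; w,z runs 00..11 left to right):
  rows 0-3 [u,v=00]: 0000  = hex 0
  rows 4-7 [u,v=01]: 0000  = hex 0
  rows 8-11 [u,v=10]: 0010  = hex 2
  rows 12-15 [u,v=11]: 0000  = hex 0
Counterexample vector (row 0 .. row 15) = 0000000000100000
Output column grouped in 4s = 0000 0000 0010 0000 = 0x0020
Convert to decimal digit by digit (value = value*16 + digit):
  0 -> 0
  0*16 + 0 = 0
  0*16 + 2 = 2
  2*16 + 0 = 32
Decimal = 32

32


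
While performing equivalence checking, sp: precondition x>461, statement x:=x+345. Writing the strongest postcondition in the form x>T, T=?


Formula: sp(P, x:=E) = exists old_x. (x = E[old_x/x]) AND P[old_x/x] (old_x is the value of x before the assignment; eliminate old_x by solving x = E[old_x/x] for old_x)
Step 1: Precondition P: x>461, i.e. old_x > 461
Step 2: Assignment gives x = old_x + 345, so old_x = x - 345
Step 3: Substitute into P: x - 345 > 461
Step 4: Simplify: x > 461+345 = 806

806


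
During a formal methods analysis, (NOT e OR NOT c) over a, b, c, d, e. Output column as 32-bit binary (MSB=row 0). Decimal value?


Formula: (NOT e OR NOT c) over a, b, c, d, e (32 rows)
Evaluate each row (bits = a,b,c,d,e, MSB first):
  row 0 [00000]: (NOT 0 OR NOT 0) -> 1
  row 1 [00001]: (NOT 1 OR NOT 0) -> 1
  row 2 [00010]: (NOT 0 OR NOT 0) -> 1
  row 3 [00011]: (NOT 1 OR NOT 0) -> 1
  row 4 [00100]: (NOT 0 OR NOT 1) -> 1
  row 5 [00101]: (NOT 1 OR NOT 1) -> 0
  row 6 [00110]: (NOT 0 OR NOT 1) -> 1
  row 7 [00111]: (NOT 1 OR NOT 1) -> 0
  row 8 [01000]: (NOT 0 OR NOT 0) -> 1
  row 9 [01001]: (NOT 1 OR NOT 0) -> 1
  row 10 [01010]: (NOT 0 OR NOT 0) -> 1
  row 11 [01011]: (NOT 1 OR NOT 0) -> 1
  row 12 [01100]: (NOT 0 OR NOT 1) -> 1
  row 13 [01101]: (NOT 1 OR NOT 1) -> 0
  row 14 [01110]: (NOT 0 OR NOT 1) -> 1
  row 15 [01111]: (NOT 1 OR NOT 1) -> 0
  row 16 [10000]: (NOT 0 OR NOT 0) -> 1
  row 17 [10001]: (NOT 1 OR NOT 0) -> 1
  row 18 [10010]: (NOT 0 OR NOT 0) -> 1
  row 19 [10011]: (NOT 1 OR NOT 0) -> 1
  row 20 [10100]: (NOT 0 OR NOT 1) -> 1
  row 21 [10101]: (NOT 1 OR NOT 1) -> 0
  row 22 [10110]: (NOT 0 OR NOT 1) -> 1
  row 23 [10111]: (NOT 1 OR NOT 1) -> 0
  row 24 [11000]: (NOT 0 OR NOT 0) -> 1
  row 25 [11001]: (NOT 1 OR NOT 0) -> 1
  row 26 [11010]: (NOT 0 OR NOT 0) -> 1
  row 27 [11011]: (NOT 1 OR NOT 0) -> 1
  row 28 [11100]: (NOT 0 OR NOT 1) -> 1
  row 29 [11101]: (NOT 1 OR NOT 1) -> 0
  row 30 [11110]: (NOT 0 OR NOT 1) -> 1
  row 31 [11111]: (NOT 1 OR NOT 1) -> 0
Full result column, 4 rows per line (a,b,c fixed per line; d,e runs 00..11 left to right):
  rows 0-3 [a,b,c=000]: 1111  = hex F
  rows 4-7 [a,b,c=001]: 1010  = hex A
  rows 8-11 [a,b,c=010]: 1111  = hex F
  rows 12-15 [a,b,c=011]: 1010  = hex A
  rows 16-19 [a,b,c=100]: 1111  = hex F
  rows 20-23 [a,b,c=101]: 1010  = hex A
  rows 24-27 [a,b,c=110]: 1111  = hex F
  rows 28-31 [a,b,c=111]: 1010  = hex A
Output column (row 0 .. row 31) = 11111010111110101111101011111010
Output column grouped in 4s = 1111 1010 1111 1010 1111 1010 1111 1010 = 0xFAFAFAFA
Convert to decimal digit by digit (value = value*16 + digit):
  F -> 15
  15*16 + 10 (A) = 250
  250*16 + 15 (F) = 4015
  4015*16 + 10 (A) = 64250
  64250*16 + 15 (F) = 1028015
  1028015*16 + 10 (A) = 16448250
  16448250*16 + 15 (F) = 263172015
  263172015*16 + 10 (A) = 4210752250
Decimal = 4210752250

4210752250


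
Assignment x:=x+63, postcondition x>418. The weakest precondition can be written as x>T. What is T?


Formula: wp(x:=E, P) = P[E/x] (substitute E for x in postcondition)
Step 1: Postcondition: x>418
Step 2: Substitute x+63 for x: x+63>418
Step 3: Solve for x: x > 418-63 = 355

355


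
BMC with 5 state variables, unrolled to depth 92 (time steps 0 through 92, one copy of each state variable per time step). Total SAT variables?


BMC unrolls to depth k, creating one copy of each state var for steps 0..k.
Step count = 92 + 1 = 93 (steps 0 through 92)
Vars per step = 5
Total = 5 * 93 = 465

465


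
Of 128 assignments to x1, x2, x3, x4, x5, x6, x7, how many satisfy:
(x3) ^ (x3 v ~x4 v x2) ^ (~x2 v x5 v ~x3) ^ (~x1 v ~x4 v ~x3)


CNF with 4 clauses over 7 vars (128 assignments).
An assignment satisfies CNF iff every clause has >=1 true literal.
Check each row (bits = x1,x2,x3,x4,x5,x6,x7; clause T/F shown):
  row 0 [0000000]: clauses=FTTT -> 0
  row 1 [0000001]: clauses=FTTT -> 0
  row 2 [0000010]: clauses=FTTT -> 0
  row 3 [0000011]: clauses=FTTT -> 0
  row 4 [0000100]: clauses=FTTT -> 0
  (every remaining row is evaluated the same way; all 128 results are listed next)
Full result column, 8 rows per line (x1,x2,x3,x4 fixed per line; x5,x6,x7 runs 000..111 left to right):
  rows 0-7 [x1,x2,x3,x4=0000]: 00000000  (ones: 0)
  rows 8-15 [x1,x2,x3,x4=0001]: 00000000  (ones: 0)
  rows 16-23 [x1,x2,x3,x4=0010]: 11111111  (ones: 8)
  rows 24-31 [x1,x2,x3,x4=0011]: 11111111  (ones: 8)
  rows 32-39 [x1,x2,x3,x4=0100]: 00000000  (ones: 0)
  rows 40-47 [x1,x2,x3,x4=0101]: 00000000  (ones: 0)
  rows 48-55 [x1,x2,x3,x4=0110]: 00001111  (ones: 4)
  rows 56-63 [x1,x2,x3,x4=0111]: 00001111  (ones: 4)
  rows 64-71 [x1,x2,x3,x4=1000]: 00000000  (ones: 0)
  rows 72-79 [x1,x2,x3,x4=1001]: 00000000  (ones: 0)
  rows 80-87 [x1,x2,x3,x4=1010]: 11111111  (ones: 8)
  rows 88-95 [x1,x2,x3,x4=1011]: 00000000  (ones: 0)
  rows 96-103 [x1,x2,x3,x4=1100]: 00000000  (ones: 0)
  rows 104-111 [x1,x2,x3,x4=1101]: 00000000  (ones: 0)
  rows 112-119 [x1,x2,x3,x4=1110]: 00001111  (ones: 4)
  rows 120-127 [x1,x2,x3,x4=1111]: 00000000  (ones: 0)
Satisfying assignments = 0+0+8+8+0+0+4+4+0+0+8+0+0+0+4+0 = 36

36


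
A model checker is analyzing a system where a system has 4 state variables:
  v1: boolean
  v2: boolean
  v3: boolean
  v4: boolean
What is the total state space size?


State space = product of domain sizes of all variables.
Domain sizes:
  v1 (boolean): 2
  v2 (boolean): 2
  v3 (boolean): 2
  v4 (boolean): 2
Product = 2 * 2 * 2 * 2 = 16

16


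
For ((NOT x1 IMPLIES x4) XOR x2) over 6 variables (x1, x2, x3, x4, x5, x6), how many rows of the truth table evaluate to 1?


Formula: ((NOT x1 IMPLIES x4) XOR x2) over 6 vars (64 rows)
Evaluate each row (x1, x2, x3, x4, x5, x6 as bits, MSB first):
  row 0 [000000]: ((NOT 0 IMPLIES 0) XOR 0) -> 0
  row 1 [000001]: ((NOT 0 IMPLIES 0) XOR 0) -> 0
  row 2 [000010]: ((NOT 0 IMPLIES 0) XOR 0) -> 0
  row 3 [000011]: ((NOT 0 IMPLIES 0) XOR 0) -> 0
  row 4 [000100]: ((NOT 0 IMPLIES 1) XOR 0) -> 1
  (every remaining row is evaluated the same way; all 64 results are listed next)
Full result column, 8 rows per line (x1,x2,x3 fixed per line; x4,x5,x6 runs 000..111 left to right):
  rows 0-7 [x1,x2,x3=000]: 00001111  (ones: 4)
  rows 8-15 [x1,x2,x3=001]: 00001111  (ones: 4)
  rows 16-23 [x1,x2,x3=010]: 11110000  (ones: 4)
  rows 24-31 [x1,x2,x3=011]: 11110000  (ones: 4)
  rows 32-39 [x1,x2,x3=100]: 11111111  (ones: 8)
  rows 40-47 [x1,x2,x3=101]: 11111111  (ones: 8)
  rows 48-55 [x1,x2,x3=110]: 00000000  (ones: 0)
  rows 56-63 [x1,x2,x3=111]: 00000000  (ones: 0)
Count of 1-rows = 4+4+4+4+8+8+0+0 = 32

32


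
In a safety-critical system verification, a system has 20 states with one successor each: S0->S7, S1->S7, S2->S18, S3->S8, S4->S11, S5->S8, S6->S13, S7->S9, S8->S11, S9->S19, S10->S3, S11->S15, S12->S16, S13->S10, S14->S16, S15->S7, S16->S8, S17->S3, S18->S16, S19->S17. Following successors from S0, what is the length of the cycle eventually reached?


Trace from S0 until a state repeats:
  S0 -> S7 -> S9 -> S19 -> S17 -> S3 -> S8 -> S11 -> S15 -> S7
S7 first seen at step 1, revisited at step 9.
Cycle length = 9 - 1 = 8

8


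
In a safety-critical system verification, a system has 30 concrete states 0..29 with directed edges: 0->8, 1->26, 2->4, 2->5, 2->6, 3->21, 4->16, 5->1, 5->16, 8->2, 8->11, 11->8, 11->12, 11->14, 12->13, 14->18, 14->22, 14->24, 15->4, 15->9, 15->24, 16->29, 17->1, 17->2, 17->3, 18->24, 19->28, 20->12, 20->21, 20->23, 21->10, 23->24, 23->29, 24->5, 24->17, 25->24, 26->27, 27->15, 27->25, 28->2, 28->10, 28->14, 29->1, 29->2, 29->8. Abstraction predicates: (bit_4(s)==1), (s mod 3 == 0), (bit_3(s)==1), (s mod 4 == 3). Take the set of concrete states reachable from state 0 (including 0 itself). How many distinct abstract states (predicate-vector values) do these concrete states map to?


BFS from 0:
Concrete reachable: {0, 1, 2, 3, 4, 5, 6, 8, 9, 10, 11, 12, 13, 14, 15, 16, 17, 18, 21, 22, 24, 25, 26, 27, 29}
Abstract via predicates (bit_4(s)==1), (s mod 3 == 0), (bit_3(s)==1), (s mod 4 == 3):
  (0,0,0,0) <- {1, 2, 4, 5}
  (0,0,1,0) <- {8, 10, 13, 14}
  (0,0,1,1) <- {11}
  (0,1,0,0) <- {0, 6}
  (0,1,0,1) <- {3}
  (0,1,1,0) <- {9, 12}
  (0,1,1,1) <- {15}
  (1,0,0,0) <- {16, 17, 22}
  (1,0,1,0) <- {25, 26, 29}
  (1,1,0,0) <- {18, 21}
  (1,1,1,0) <- {24}
  (1,1,1,1) <- {27}
Distinct abstract states = 12

12


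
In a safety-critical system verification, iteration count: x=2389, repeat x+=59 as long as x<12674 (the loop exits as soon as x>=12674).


Step 1: x goes from 2389 toward 12674 by 59; the body runs while x<12674, so iterations = ceil((bound-start)/step)
Step 2: Distance=10285
Step 3: ceil(10285/59)=175

175


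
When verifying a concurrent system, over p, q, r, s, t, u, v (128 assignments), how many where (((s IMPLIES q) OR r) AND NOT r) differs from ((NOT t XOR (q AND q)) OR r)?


F1 = (((s IMPLIES q) OR r) AND NOT r)
F2 = ((NOT t XOR (q AND q)) OR r)
Evaluate both on each of 128 rows (bits = p,q,r,s,t,u,v):
  row 0 [0000000]: F1=1 F2=1 -> 0
  row 1 [0000001]: F1=1 F2=1 -> 0
  row 2 [0000010]: F1=1 F2=1 -> 0
  row 3 [0000011]: F1=1 F2=1 -> 0
  row 4 [0000100]: F1=1 F2=0 (differ) -> 1
  (every remaining row is evaluated the same way; all 128 results are listed next)
Full result column, 8 rows per line (p,q,r,s fixed per line; t,u,v runs 000..111 left to right):
  rows 0-7 [p,q,r,s=0000]: 00001111  (ones: 4)
  rows 8-15 [p,q,r,s=0001]: 11110000  (ones: 4)
  rows 16-23 [p,q,r,s=0010]: 11111111  (ones: 8)
  rows 24-31 [p,q,r,s=0011]: 11111111  (ones: 8)
  rows 32-39 [p,q,r,s=0100]: 11110000  (ones: 4)
  rows 40-47 [p,q,r,s=0101]: 11110000  (ones: 4)
  rows 48-55 [p,q,r,s=0110]: 11111111  (ones: 8)
  rows 56-63 [p,q,r,s=0111]: 11111111  (ones: 8)
  rows 64-71 [p,q,r,s=1000]: 00001111  (ones: 4)
  rows 72-79 [p,q,r,s=1001]: 11110000  (ones: 4)
  rows 80-87 [p,q,r,s=1010]: 11111111  (ones: 8)
  rows 88-95 [p,q,r,s=1011]: 11111111  (ones: 8)
  rows 96-103 [p,q,r,s=1100]: 11110000  (ones: 4)
  rows 104-111 [p,q,r,s=1101]: 11110000  (ones: 4)
  rows 112-119 [p,q,r,s=1110]: 11111111  (ones: 8)
  rows 120-127 [p,q,r,s=1111]: 11111111  (ones: 8)
Disagreements = 4+4+8+8+4+4+8+8+4+4+8+8+4+4+8+8 = 96

96


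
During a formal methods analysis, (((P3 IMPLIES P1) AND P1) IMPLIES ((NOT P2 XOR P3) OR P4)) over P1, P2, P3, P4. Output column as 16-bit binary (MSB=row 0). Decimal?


Formula: (((P3 IMPLIES P1) AND P1) IMPLIES ((NOT P2 XOR P3) OR P4)) over P1, P2, P3, P4 (16 rows)
Evaluate each row (bits = P1,P2,P3,P4, MSB first):
  row 0 [0000]: (((0 IMPLIES 0) AND 0) IMPLIES ((NOT 0 XOR 0) OR 0)) -> 1
  row 1 [0001]: (((0 IMPLIES 0) AND 0) IMPLIES ((NOT 0 XOR 0) OR 1)) -> 1
  row 2 [0010]: (((1 IMPLIES 0) AND 0) IMPLIES ((NOT 0 XOR 1) OR 0)) -> 1
  row 3 [0011]: (((1 IMPLIES 0) AND 0) IMPLIES ((NOT 0 XOR 1) OR 1)) -> 1
  row 4 [0100]: (((0 IMPLIES 0) AND 0) IMPLIES ((NOT 1 XOR 0) OR 0)) -> 1
  row 5 [0101]: (((0 IMPLIES 0) AND 0) IMPLIES ((NOT 1 XOR 0) OR 1)) -> 1
  row 6 [0110]: (((1 IMPLIES 0) AND 0) IMPLIES ((NOT 1 XOR 1) OR 0)) -> 1
  row 7 [0111]: (((1 IMPLIES 0) AND 0) IMPLIES ((NOT 1 XOR 1) OR 1)) -> 1
  row 8 [1000]: (((0 IMPLIES 1) AND 1) IMPLIES ((NOT 0 XOR 0) OR 0)) -> 1
  row 9 [1001]: (((0 IMPLIES 1) AND 1) IMPLIES ((NOT 0 XOR 0) OR 1)) -> 1
  row 10 [1010]: (((1 IMPLIES 1) AND 1) IMPLIES ((NOT 0 XOR 1) OR 0)) -> 0
  row 11 [1011]: (((1 IMPLIES 1) AND 1) IMPLIES ((NOT 0 XOR 1) OR 1)) -> 1
  row 12 [1100]: (((0 IMPLIES 1) AND 1) IMPLIES ((NOT 1 XOR 0) OR 0)) -> 0
  row 13 [1101]: (((0 IMPLIES 1) AND 1) IMPLIES ((NOT 1 XOR 0) OR 1)) -> 1
  row 14 [1110]: (((1 IMPLIES 1) AND 1) IMPLIES ((NOT 1 XOR 1) OR 0)) -> 1
  row 15 [1111]: (((1 IMPLIES 1) AND 1) IMPLIES ((NOT 1 XOR 1) OR 1)) -> 1
Full result column, 4 rows per line (P1,P2 fixed per line; P3,P4 runs 00..11 left to right):
  rows 0-3 [P1,P2=00]: 1111  = hex F
  rows 4-7 [P1,P2=01]: 1111  = hex F
  rows 8-11 [P1,P2=10]: 1101  = hex D
  rows 12-15 [P1,P2=11]: 0111  = hex 7
Output column (row 0 .. row 15) = 1111111111010111
Output column grouped in 4s = 1111 1111 1101 0111 = 0xFFD7
Convert to decimal digit by digit (value = value*16 + digit):
  F -> 15
  15*16 + 15 (F) = 255
  255*16 + 13 (D) = 4093
  4093*16 + 7 = 65495
Decimal = 65495

65495


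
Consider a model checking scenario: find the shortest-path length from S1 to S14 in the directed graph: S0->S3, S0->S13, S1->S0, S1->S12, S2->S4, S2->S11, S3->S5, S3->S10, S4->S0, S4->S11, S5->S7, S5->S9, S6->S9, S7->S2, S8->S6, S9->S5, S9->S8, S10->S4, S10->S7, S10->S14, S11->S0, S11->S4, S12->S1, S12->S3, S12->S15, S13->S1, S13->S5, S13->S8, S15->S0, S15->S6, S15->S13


BFS layer-by-layer from S1:
  dist 0: {S1}
  dist 1: {S0, S12}
  dist 2: {S3, S13, S15}
  dist 3: {S5, S6, S8, S10}
  dist 4: {S4, S7, S9, S14}
  -> S14 reached at distance 4
Shortest path length = 4

4


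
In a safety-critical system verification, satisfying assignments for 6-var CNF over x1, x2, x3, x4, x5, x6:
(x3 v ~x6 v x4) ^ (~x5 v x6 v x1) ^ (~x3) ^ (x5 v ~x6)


CNF with 4 clauses over 6 vars (64 assignments).
An assignment satisfies CNF iff every clause has >=1 true literal.
Check each row (bits = x1,x2,x3,x4,x5,x6; clause T/F shown):
  row 0 [000000]: clauses=TTTT -> 1
  row 1 [000001]: clauses=FTTF -> 0
  row 2 [000010]: clauses=TFTT -> 0
  row 3 [000011]: clauses=FTTT -> 0
  row 4 [000100]: clauses=TTTT -> 1
  (every remaining row is evaluated the same way; all 64 results are listed next)
Full result column, 8 rows per line (x1,x2,x3 fixed per line; x4,x5,x6 runs 000..111 left to right):
  rows 0-7 [x1,x2,x3=000]: 10001001  (ones: 3)
  rows 8-15 [x1,x2,x3=001]: 00000000  (ones: 0)
  rows 16-23 [x1,x2,x3=010]: 10001001  (ones: 3)
  rows 24-31 [x1,x2,x3=011]: 00000000  (ones: 0)
  rows 32-39 [x1,x2,x3=100]: 10101011  (ones: 5)
  rows 40-47 [x1,x2,x3=101]: 00000000  (ones: 0)
  rows 48-55 [x1,x2,x3=110]: 10101011  (ones: 5)
  rows 56-63 [x1,x2,x3=111]: 00000000  (ones: 0)
Satisfying assignments = 3+0+3+0+5+0+5+0 = 16

16


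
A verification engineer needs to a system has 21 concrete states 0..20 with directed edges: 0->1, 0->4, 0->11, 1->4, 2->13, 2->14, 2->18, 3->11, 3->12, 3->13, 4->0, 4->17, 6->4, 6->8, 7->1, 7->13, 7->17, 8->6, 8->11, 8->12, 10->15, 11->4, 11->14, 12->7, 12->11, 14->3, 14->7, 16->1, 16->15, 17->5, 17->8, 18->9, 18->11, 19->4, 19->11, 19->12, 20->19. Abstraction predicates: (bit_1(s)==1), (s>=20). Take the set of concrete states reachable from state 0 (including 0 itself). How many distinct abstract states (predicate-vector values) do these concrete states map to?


BFS from 0:
Concrete reachable: {0, 1, 3, 4, 5, 6, 7, 8, 11, 12, 13, 14, 17}
Abstract via predicates (bit_1(s)==1), (s>=20):
  (0,0) <- {0, 1, 4, 5, 8, 12, 13, 17}
  (1,0) <- {3, 6, 7, 11, 14}
Distinct abstract states = 2

2


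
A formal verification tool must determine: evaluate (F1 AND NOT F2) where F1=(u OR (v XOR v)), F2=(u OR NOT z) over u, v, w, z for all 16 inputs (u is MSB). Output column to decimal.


F1 = (u OR (v XOR v))
F2 = (u OR NOT z)
Counterexample to F1=>F2 is where F1=1 and F2=0.
Evaluate each row (bits = u,v,w,z, MSB first):
  row 0 [0000]: F1=0 F2=1 -> F1&~F2 -> 0
  row 1 [0001]: F1=0 F2=0 -> F1&~F2 -> 0
  row 2 [0010]: F1=0 F2=1 -> F1&~F2 -> 0
  row 3 [0011]: F1=0 F2=0 -> F1&~F2 -> 0
  row 4 [0100]: F1=0 F2=1 -> F1&~F2 -> 0
  row 5 [0101]: F1=0 F2=0 -> F1&~F2 -> 0
  row 6 [0110]: F1=0 F2=1 -> F1&~F2 -> 0
  row 7 [0111]: F1=0 F2=0 -> F1&~F2 -> 0
  row 8 [1000]: F1=1 F2=1 -> F1&~F2 -> 0
  row 9 [1001]: F1=1 F2=1 -> F1&~F2 -> 0
  row 10 [1010]: F1=1 F2=1 -> F1&~F2 -> 0
  row 11 [1011]: F1=1 F2=1 -> F1&~F2 -> 0
  row 12 [1100]: F1=1 F2=1 -> F1&~F2 -> 0
  row 13 [1101]: F1=1 F2=1 -> F1&~F2 -> 0
  row 14 [1110]: F1=1 F2=1 -> F1&~F2 -> 0
  row 15 [1111]: F1=1 F2=1 -> F1&~F2 -> 0
Full result column, 4 rows per line (u,v fixed per line; w,z runs 00..11 left to right):
  rows 0-3 [u,v=00]: 0000  = hex 0
  rows 4-7 [u,v=01]: 0000  = hex 0
  rows 8-11 [u,v=10]: 0000  = hex 0
  rows 12-15 [u,v=11]: 0000  = hex 0
Counterexample vector (row 0 .. row 15) = 0000000000000000
Output column grouped in 4s = 0000 0000 0000 0000 = 0x0000
Convert to decimal digit by digit (value = value*16 + digit):
  0 -> 0
  0*16 + 0 = 0
  0*16 + 0 = 0
  0*16 + 0 = 0
Decimal = 0

0


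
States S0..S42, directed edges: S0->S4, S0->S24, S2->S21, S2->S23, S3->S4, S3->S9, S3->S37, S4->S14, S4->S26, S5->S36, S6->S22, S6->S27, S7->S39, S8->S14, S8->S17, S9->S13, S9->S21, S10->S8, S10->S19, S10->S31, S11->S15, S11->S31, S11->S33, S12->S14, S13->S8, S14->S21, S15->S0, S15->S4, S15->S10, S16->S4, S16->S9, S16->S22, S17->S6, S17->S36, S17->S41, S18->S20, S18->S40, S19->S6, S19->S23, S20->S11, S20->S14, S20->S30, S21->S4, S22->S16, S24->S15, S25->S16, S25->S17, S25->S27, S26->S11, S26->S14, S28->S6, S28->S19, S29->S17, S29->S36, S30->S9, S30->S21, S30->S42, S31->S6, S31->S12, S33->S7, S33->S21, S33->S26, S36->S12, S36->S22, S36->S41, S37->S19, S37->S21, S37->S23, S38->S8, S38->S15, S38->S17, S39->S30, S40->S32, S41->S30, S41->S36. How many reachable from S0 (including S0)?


BFS from S0:
  layer 0: {S0}
  layer 1: {S4, S24}
  layer 2: {S14, S15, S26}
  layer 3: {S10, S11, S21}
  layer 4: {S8, S19, S31, S33}
  layer 5: {S6, S7, S12, S17, S23}
  layer 6: {S22, S27, S36, S39, S41}
  layer 7: {S16, S30}
  layer 8: {S9, S42}
  layer 9: {S13}
Reachable set: {S0, S4, S6, S7, S8, S9, S10, S11, S12, S13, S14, S15, S16, S17, S19, S21, S22, S23, S24, S26, S27, S30, S31, S33, S36, S39, S41, S42}
Count = 28

28


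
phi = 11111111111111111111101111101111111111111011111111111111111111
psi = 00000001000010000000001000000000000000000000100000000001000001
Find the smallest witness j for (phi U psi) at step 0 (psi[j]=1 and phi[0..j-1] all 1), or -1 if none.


(phi U psi) at 0: need smallest j with psi[j]=1 and phi[i]=1 for all i in [0,j).
Scan from step 0:
  step 0: phi=1, psi=0 -> continue
  step 1: phi=1, psi=0 -> continue
  step 2: phi=1, psi=0 -> continue
  step 3: phi=1, psi=0 -> continue
  step 7: psi=1 and phi held for [0,7) -> witness found
Witness step = 7

7


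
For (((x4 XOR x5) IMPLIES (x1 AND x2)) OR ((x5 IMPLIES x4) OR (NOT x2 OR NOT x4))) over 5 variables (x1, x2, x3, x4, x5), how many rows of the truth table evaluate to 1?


Formula: (((x4 XOR x5) IMPLIES (x1 AND x2)) OR ((x5 IMPLIES x4) OR (NOT x2 OR NOT x4))) over 5 vars (32 rows)
Evaluate each row (x1, x2, x3, x4, x5 as bits, MSB first):
  row 0 [00000]: (((0 XOR 0) IMPLIES (0 AND 0)) OR ((0 IMPLIES 0) OR (NOT 0 OR NOT 0))) -> 1
  row 1 [00001]: (((0 XOR 1) IMPLIES (0 AND 0)) OR ((1 IMPLIES 0) OR (NOT 0 OR NOT 0))) -> 1
  row 2 [00010]: (((1 XOR 0) IMPLIES (0 AND 0)) OR ((0 IMPLIES 1) OR (NOT 0 OR NOT 1))) -> 1
  row 3 [00011]: (((1 XOR 1) IMPLIES (0 AND 0)) OR ((1 IMPLIES 1) OR (NOT 0 OR NOT 1))) -> 1
  row 4 [00100]: (((0 XOR 0) IMPLIES (0 AND 0)) OR ((0 IMPLIES 0) OR (NOT 0 OR NOT 0))) -> 1
  row 5 [00101]: (((0 XOR 1) IMPLIES (0 AND 0)) OR ((1 IMPLIES 0) OR (NOT 0 OR NOT 0))) -> 1
  row 6 [00110]: (((1 XOR 0) IMPLIES (0 AND 0)) OR ((0 IMPLIES 1) OR (NOT 0 OR NOT 1))) -> 1
  row 7 [00111]: (((1 XOR 1) IMPLIES (0 AND 0)) OR ((1 IMPLIES 1) OR (NOT 0 OR NOT 1))) -> 1
  row 8 [01000]: (((0 XOR 0) IMPLIES (0 AND 1)) OR ((0 IMPLIES 0) OR (NOT 1 OR NOT 0))) -> 1
  row 9 [01001]: (((0 XOR 1) IMPLIES (0 AND 1)) OR ((1 IMPLIES 0) OR (NOT 1 OR NOT 0))) -> 1
  row 10 [01010]: (((1 XOR 0) IMPLIES (0 AND 1)) OR ((0 IMPLIES 1) OR (NOT 1 OR NOT 1))) -> 1
  row 11 [01011]: (((1 XOR 1) IMPLIES (0 AND 1)) OR ((1 IMPLIES 1) OR (NOT 1 OR NOT 1))) -> 1
  row 12 [01100]: (((0 XOR 0) IMPLIES (0 AND 1)) OR ((0 IMPLIES 0) OR (NOT 1 OR NOT 0))) -> 1
  row 13 [01101]: (((0 XOR 1) IMPLIES (0 AND 1)) OR ((1 IMPLIES 0) OR (NOT 1 OR NOT 0))) -> 1
  row 14 [01110]: (((1 XOR 0) IMPLIES (0 AND 1)) OR ((0 IMPLIES 1) OR (NOT 1 OR NOT 1))) -> 1
  row 15 [01111]: (((1 XOR 1) IMPLIES (0 AND 1)) OR ((1 IMPLIES 1) OR (NOT 1 OR NOT 1))) -> 1
  row 16 [10000]: (((0 XOR 0) IMPLIES (1 AND 0)) OR ((0 IMPLIES 0) OR (NOT 0 OR NOT 0))) -> 1
  row 17 [10001]: (((0 XOR 1) IMPLIES (1 AND 0)) OR ((1 IMPLIES 0) OR (NOT 0 OR NOT 0))) -> 1
  row 18 [10010]: (((1 XOR 0) IMPLIES (1 AND 0)) OR ((0 IMPLIES 1) OR (NOT 0 OR NOT 1))) -> 1
  row 19 [10011]: (((1 XOR 1) IMPLIES (1 AND 0)) OR ((1 IMPLIES 1) OR (NOT 0 OR NOT 1))) -> 1
  row 20 [10100]: (((0 XOR 0) IMPLIES (1 AND 0)) OR ((0 IMPLIES 0) OR (NOT 0 OR NOT 0))) -> 1
  row 21 [10101]: (((0 XOR 1) IMPLIES (1 AND 0)) OR ((1 IMPLIES 0) OR (NOT 0 OR NOT 0))) -> 1
  row 22 [10110]: (((1 XOR 0) IMPLIES (1 AND 0)) OR ((0 IMPLIES 1) OR (NOT 0 OR NOT 1))) -> 1
  row 23 [10111]: (((1 XOR 1) IMPLIES (1 AND 0)) OR ((1 IMPLIES 1) OR (NOT 0 OR NOT 1))) -> 1
  row 24 [11000]: (((0 XOR 0) IMPLIES (1 AND 1)) OR ((0 IMPLIES 0) OR (NOT 1 OR NOT 0))) -> 1
  row 25 [11001]: (((0 XOR 1) IMPLIES (1 AND 1)) OR ((1 IMPLIES 0) OR (NOT 1 OR NOT 0))) -> 1
  row 26 [11010]: (((1 XOR 0) IMPLIES (1 AND 1)) OR ((0 IMPLIES 1) OR (NOT 1 OR NOT 1))) -> 1
  row 27 [11011]: (((1 XOR 1) IMPLIES (1 AND 1)) OR ((1 IMPLIES 1) OR (NOT 1 OR NOT 1))) -> 1
  row 28 [11100]: (((0 XOR 0) IMPLIES (1 AND 1)) OR ((0 IMPLIES 0) OR (NOT 1 OR NOT 0))) -> 1
  row 29 [11101]: (((0 XOR 1) IMPLIES (1 AND 1)) OR ((1 IMPLIES 0) OR (NOT 1 OR NOT 0))) -> 1
  row 30 [11110]: (((1 XOR 0) IMPLIES (1 AND 1)) OR ((0 IMPLIES 1) OR (NOT 1 OR NOT 1))) -> 1
  row 31 [11111]: (((1 XOR 1) IMPLIES (1 AND 1)) OR ((1 IMPLIES 1) OR (NOT 1 OR NOT 1))) -> 1
Full result column, 8 rows per line (x1,x2 fixed per line; x3,x4,x5 runs 000..111 left to right):
  rows 0-7 [x1,x2=00]: 11111111  (ones: 8)
  rows 8-15 [x1,x2=01]: 11111111  (ones: 8)
  rows 16-23 [x1,x2=10]: 11111111  (ones: 8)
  rows 24-31 [x1,x2=11]: 11111111  (ones: 8)
Count of 1-rows = 8+8+8+8 = 32

32
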